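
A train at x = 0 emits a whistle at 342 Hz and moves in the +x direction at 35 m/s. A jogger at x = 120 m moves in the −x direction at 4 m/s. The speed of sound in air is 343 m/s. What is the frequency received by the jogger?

385 Hz

The observer lies on the +x side, so the source is heading toward the observer and the observer is heading toward the source.
Both move, so f' = f · (v + v_o)/(v − v_s).
f' = 342 × (343 + 4)/(343 − 35) = 342 × 347/308 ≈ 385 Hz.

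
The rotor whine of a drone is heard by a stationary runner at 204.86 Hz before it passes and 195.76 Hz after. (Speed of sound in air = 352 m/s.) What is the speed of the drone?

8.0 m/s

f₁/f₂ = (v + v_s)/(v − v_s), so v_s = v · (f₁ − f₂)/(f₁ + f₂).
v_s = 352 × (204.86 − 195.76)/(204.86 + 195.76) = 352 × 9.10/400.62 ≈ 8.0 m/s.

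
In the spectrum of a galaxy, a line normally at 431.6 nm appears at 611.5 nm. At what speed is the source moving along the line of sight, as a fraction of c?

λ'/λ₀ = 1.4168 > 1 (redshift), so the source is receding.
λ'/λ₀ = √((1 + β)/(1 − β)) for a receding source ⇒ β = (r² − 1)/(r² + 1) with r = λ'/λ₀.
β = (2.0074 − 1)/(2.0074 + 1) ≈ 0.335.

0.335c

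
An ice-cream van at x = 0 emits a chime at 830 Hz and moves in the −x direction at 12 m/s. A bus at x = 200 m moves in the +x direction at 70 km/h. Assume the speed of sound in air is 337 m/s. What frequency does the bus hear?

70 km/h = 19.44 m/s.
The observer lies on the +x side, so the source is heading away from the observer and the observer is heading away from the source.
Both move, so f' = f · (v − v_o)/(v + v_s).
f' = 830 × (337 − 19.44)/(337 + 12) = 830 × 317.56/349 ≈ 755 Hz.

755 Hz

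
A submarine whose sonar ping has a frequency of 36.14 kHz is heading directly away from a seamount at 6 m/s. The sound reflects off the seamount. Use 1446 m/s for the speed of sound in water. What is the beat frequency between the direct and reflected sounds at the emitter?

299 Hz

The seamount receives the sound from a moving source: f₁ = f₀ · v/(v + v_e) = 36.14 × 1446/1452 ≈ 35.991 kHz.
On the return leg the submarine is a moving observer: f₂ = f₁ · (v − v_e)/v = 35.991 × 1440/1446 ≈ 35.841 kHz.
Beat against the emitted tone (with f₀ = 36140 Hz): |f₂ − f₀| = 2v_e·f₀/(v + v_e) = 2 × 6 × 36140/1452 ≈ 299 Hz.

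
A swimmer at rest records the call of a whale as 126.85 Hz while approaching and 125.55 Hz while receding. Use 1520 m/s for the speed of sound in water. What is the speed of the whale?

7.8 m/s

f₁/f₂ = (v + v_s)/(v − v_s), so v_s = v · (f₁ − f₂)/(f₁ + f₂).
v_s = 1520 × (126.85 − 125.55)/(126.85 + 125.55) = 1520 × 1.30/252.40 ≈ 7.8 m/s.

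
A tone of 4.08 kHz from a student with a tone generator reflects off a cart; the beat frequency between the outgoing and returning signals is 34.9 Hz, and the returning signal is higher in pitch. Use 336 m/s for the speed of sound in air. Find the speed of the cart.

Double Doppler shift off a moving reflector: f₂ = f₀ · (v + u)/(v − u) (u > 0 toward emitter).
Returning signal is higher, so f₂ = f₀ + Δf = 4080 + 34.9 = 4114.9 Hz.
Rearranging, u = v · (f₂ − f₀)/(f₂ + f₀) = 336 × 34.9/8194.9 ≈ 1.43 m/s.
So the cart is moving at 1.43 m/s toward the emitter.

1.43 m/s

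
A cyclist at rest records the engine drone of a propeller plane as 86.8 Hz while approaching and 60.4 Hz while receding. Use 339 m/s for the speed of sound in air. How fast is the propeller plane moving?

61 m/s

f₁/f₂ = (v + v_s)/(v − v_s), so v_s = v · (f₁ − f₂)/(f₁ + f₂).
v_s = 339 × (86.8 − 60.4)/(86.8 + 60.4) = 339 × 26.4/147.2 ≈ 61 m/s.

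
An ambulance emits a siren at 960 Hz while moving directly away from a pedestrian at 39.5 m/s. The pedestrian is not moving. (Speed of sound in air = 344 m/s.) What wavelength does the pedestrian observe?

With the source moving away from a stationary observer, f' = f · v/(v + v_s).
f' = 960 × 344/(344 + 39.5) ≈ 861 Hz.
λ' = v/f' = 344/861.121 ≈ 39.9 cm.

39.9 cm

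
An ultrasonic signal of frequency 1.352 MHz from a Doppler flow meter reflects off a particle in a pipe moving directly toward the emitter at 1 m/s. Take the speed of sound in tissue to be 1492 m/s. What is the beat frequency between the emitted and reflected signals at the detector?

At the particle in a pipe (a moving observer), f₁ = f₀ · (v + u)/v = 1.352 × 1493/1492 ≈ 1.352906 MHz.
The reflection then acts as a moving source: f₂ = f₁ · v/(v − u) ≈ 1.353814 MHz.
Beat frequency (with f₀ = 1352000 Hz): |f₂ − f₀| = 2u·f₀/(v − u) = 2 × 1 × 1352000/1491 ≈ 1814 Hz.

1814 Hz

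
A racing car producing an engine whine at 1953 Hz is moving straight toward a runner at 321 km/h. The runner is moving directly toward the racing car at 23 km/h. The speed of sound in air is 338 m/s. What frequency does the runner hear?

2703 Hz

321 km/h = 89.17 m/s; 23 km/h = 6.389 m/s.
General Doppler shift: f' = f · (v + v_o)/(v − v_s).
f' = 1953 × (338 + 6.389)/(338 − 89.17) = 1953 × 344.39/248.83 ≈ 2703 Hz.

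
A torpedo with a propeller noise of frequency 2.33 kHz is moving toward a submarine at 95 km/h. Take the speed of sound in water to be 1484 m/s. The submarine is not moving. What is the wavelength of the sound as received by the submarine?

95 km/h = 26.39 m/s.
Only the source moves, toward the listener, so f' = f · v/(v − v_s).
f' = 2.33 × 1484/(1484 − 26.39) ≈ 2.37 kHz.
λ' = v/f' = 1484/2372.18 ≈ 62.6 cm.

62.6 cm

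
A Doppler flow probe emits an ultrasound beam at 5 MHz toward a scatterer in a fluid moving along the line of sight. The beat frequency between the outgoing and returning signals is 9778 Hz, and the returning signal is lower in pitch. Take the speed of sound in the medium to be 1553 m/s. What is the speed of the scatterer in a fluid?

Double Doppler shift off a moving reflector: f₂ = f₀ · (v + u)/(v − u) (u > 0 toward emitter).
Returning signal is lower, so f₂ = f₀ − Δf = 5000000 − 9778 = 4990222 Hz.
Rearranging, u = v · (f₂ − f₀)/(f₂ + f₀) = 1553 × -9778/9990222 ≈ -1.52 m/s.
So the scatterer in a fluid is moving at 1.52 m/s away from the emitter.

1.52 m/s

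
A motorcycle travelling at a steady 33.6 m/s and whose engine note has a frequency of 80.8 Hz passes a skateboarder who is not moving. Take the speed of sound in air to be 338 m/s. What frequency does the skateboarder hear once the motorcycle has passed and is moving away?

73 Hz

Receding: f₂ = f · v/(v + v_s) = 80.8 × 338/371.6 ≈ 73 Hz.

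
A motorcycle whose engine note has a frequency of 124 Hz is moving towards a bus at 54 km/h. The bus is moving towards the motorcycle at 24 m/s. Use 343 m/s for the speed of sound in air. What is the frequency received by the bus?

139 Hz

54 km/h = 15 m/s.
General Doppler shift: f' = f · (v + v_o)/(v − v_s).
f' = 124 × (343 + 24)/(343 − 15) = 124 × 367/328 ≈ 139 Hz.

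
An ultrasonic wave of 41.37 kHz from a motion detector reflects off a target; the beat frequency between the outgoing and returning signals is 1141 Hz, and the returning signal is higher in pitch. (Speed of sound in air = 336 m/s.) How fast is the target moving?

4.6 m/s

Double Doppler shift off a moving reflector: f₂ = f₀ · (v + u)/(v − u) (u > 0 toward emitter).
Returning signal is higher, so f₂ = f₀ + Δf = 41370 + 1141 = 42511 Hz.
Rearranging, u = v · (f₂ − f₀)/(f₂ + f₀) = 336 × 1141/83881 ≈ 4.6 m/s.
So the target is moving at 4.6 m/s toward the emitter.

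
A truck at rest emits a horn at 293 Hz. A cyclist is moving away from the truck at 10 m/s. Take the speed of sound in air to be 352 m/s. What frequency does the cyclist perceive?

Only the observer moves, away from the source, so f' = f · (v − v_o)/v.
f' = 293 × (352 − 10)/352 = 293 × 342/352 ≈ 285 Hz.

285 Hz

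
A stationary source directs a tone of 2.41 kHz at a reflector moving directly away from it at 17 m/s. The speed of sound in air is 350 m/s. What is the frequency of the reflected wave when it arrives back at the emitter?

2.19 kHz

At the reflector (a moving observer), f₁ = f₀ · (v − u)/v = 2.41 × 333/350 ≈ 2.29 kHz.
The reflection then acts as a moving source: f₂ = f₁ · v/(v + u) ≈ 2.19 kHz.
Equivalently f₂ = f₀ · (v − u)/(v + u).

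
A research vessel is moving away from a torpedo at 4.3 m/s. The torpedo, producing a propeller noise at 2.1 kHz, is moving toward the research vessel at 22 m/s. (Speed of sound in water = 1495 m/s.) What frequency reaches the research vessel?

General Doppler shift: f' = f · (v − v_o)/(v − v_s).
f' = 2.1 × (1495 − 4.3)/(1495 − 22) = 2.1 × 1490.7/1473 ≈ 2.13 kHz.

2.13 kHz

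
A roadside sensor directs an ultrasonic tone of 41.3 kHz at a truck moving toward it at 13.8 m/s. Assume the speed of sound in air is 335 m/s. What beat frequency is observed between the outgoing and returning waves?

3549 Hz

The truck first receives the wave as a moving observer: f₁ = f₀ · (v + u)/v = 41.3 × (335 + 13.8)/335 ≈ 43.00 kHz.
The reflection then acts as a moving source: f₂ = f₁ · v/(v − u) ≈ 44.85 kHz.
Beat frequency (with f₀ = 41300 Hz): |f₂ − f₀| = 2u·f₀/(v − u) = 2 × 13.8 × 41300/321.2 ≈ 3549 Hz.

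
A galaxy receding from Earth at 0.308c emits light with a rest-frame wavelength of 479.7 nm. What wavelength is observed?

Relativistic Doppler for wavelength: λ' = λ₀ · √((1 + β)/(1 − β)).
λ' = 479.7 × √(1.3080/0.6920) = 479.7 × 1.37484 ≈ 659.5 nm.

659.5 nm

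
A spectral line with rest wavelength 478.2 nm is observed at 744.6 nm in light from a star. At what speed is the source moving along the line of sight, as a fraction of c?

0.416

λ'/λ₀ = 1.5571 > 1 (redshift), so the source is receding.
λ'/λ₀ = √((1 + β)/(1 − β)) for a receding source ⇒ β = (r² − 1)/(r² + 1) with r = λ'/λ₀.
β = (2.4245 − 1)/(2.4245 + 1) ≈ 0.416.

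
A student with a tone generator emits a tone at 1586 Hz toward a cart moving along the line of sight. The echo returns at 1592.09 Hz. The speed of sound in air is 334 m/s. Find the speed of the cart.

Double Doppler shift off a moving reflector: f₂ = f₀ · (v + u)/(v − u) (u > 0 toward emitter).
Rearranging, u = v · (f₂ − f₀)/(f₂ + f₀) = 334 × 6.09/3178.09 ≈ 0.64 m/s.
So the cart is moving at 0.64 m/s toward the emitter.

0.64 m/s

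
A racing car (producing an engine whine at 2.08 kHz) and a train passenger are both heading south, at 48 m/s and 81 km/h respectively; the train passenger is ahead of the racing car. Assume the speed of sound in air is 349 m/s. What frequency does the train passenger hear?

81 km/h = 22.5 m/s.
The train passenger is ahead, so the racing car is moving toward it while the train passenger is moving away from the racing car.
Both move, so f' = f · (v − v_o)/(v − v_s).
f' = 2.08 × (349 − 22.5)/(349 − 48) = 2.08 × 326.5/301 ≈ 2.26 kHz.

2.26 kHz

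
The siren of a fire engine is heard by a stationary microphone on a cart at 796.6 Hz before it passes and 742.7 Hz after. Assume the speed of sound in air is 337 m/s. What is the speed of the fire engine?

11.8 m/s

f₁/f₂ = (v + v_s)/(v − v_s), so v_s = v · (f₁ − f₂)/(f₁ + f₂).
v_s = 337 × (796.6 − 742.7)/(796.6 + 742.7) = 337 × 53.9/1539.3 ≈ 11.8 m/s.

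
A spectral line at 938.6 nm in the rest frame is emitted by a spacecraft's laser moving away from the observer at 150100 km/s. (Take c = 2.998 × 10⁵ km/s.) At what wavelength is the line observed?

1627.2 nm

β = v/c = 150100/299800 = 0.5007.
Relativistic Doppler for wavelength: λ' = λ₀ · √((1 + β)/(1 − β)).
λ' = 938.6 × √(1.5007/0.4993) = 938.6 × 1.73359 ≈ 1627.2 nm.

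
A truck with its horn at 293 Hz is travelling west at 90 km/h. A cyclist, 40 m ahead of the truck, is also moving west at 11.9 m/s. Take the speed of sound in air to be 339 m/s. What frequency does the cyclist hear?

90 km/h = 25 m/s.
The cyclist is ahead, so the truck is moving toward it while the cyclist is moving away from the truck.
Both move, so f' = f · (v − v_o)/(v − v_s).
f' = 293 × (339 − 11.9)/(339 − 25) = 293 × 327.1/314 ≈ 305 Hz.

305 Hz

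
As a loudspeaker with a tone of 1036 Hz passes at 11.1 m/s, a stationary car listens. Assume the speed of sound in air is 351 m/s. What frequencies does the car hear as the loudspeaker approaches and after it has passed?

Approaching: f₁ = f · v/(v − v_s) = 1036 × 351/339.9 ≈ 1070 Hz.
Receding: f₂ = f · v/(v + v_s) = 1036 × 351/362.1 ≈ 1004 Hz.

1070 Hz approaching; 1004 Hz receding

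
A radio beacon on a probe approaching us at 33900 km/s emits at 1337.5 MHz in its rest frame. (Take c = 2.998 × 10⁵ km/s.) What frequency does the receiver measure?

β = v/c = 33900/299800 = 0.1131.
Relativistic Doppler for frequency: f' = f₀ · √((1 + β)/(1 − β)).
f' = 1337.5 × √(1.1131/0.8869) = 1337.5 × 1.12026 ≈ 1498.3 MHz.

1498.3 MHz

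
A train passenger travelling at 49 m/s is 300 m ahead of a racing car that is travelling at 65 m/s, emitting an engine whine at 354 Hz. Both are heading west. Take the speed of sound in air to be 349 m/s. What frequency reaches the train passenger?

374 Hz

The train passenger is ahead, so the racing car is moving toward it while the train passenger is moving away from the racing car.
Both move, so f' = f · (v − v_o)/(v − v_s).
f' = 354 × (349 − 49)/(349 − 65) = 354 × 300/284 ≈ 374 Hz.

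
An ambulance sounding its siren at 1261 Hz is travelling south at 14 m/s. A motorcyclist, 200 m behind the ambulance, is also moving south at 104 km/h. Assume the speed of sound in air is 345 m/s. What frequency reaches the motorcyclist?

104 km/h = 28.89 m/s.
The motorcyclist is behind, so the ambulance is moving away from it while the motorcyclist is moving toward the ambulance.
General Doppler shift: f' = f · (v + v_o)/(v + v_s).
f' = 1261 × (345 + 28.89)/(345 + 14) = 1261 × 373.89/359 ≈ 1313 Hz.

1313 Hz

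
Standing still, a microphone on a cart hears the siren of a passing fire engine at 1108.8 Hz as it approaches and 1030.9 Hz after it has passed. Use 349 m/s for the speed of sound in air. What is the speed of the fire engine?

12.7 m/s

f₁/f₂ = (v + v_s)/(v − v_s), so v_s = v · (f₁ − f₂)/(f₁ + f₂).
v_s = 349 × (1108.8 − 1030.9)/(1108.8 + 1030.9) = 349 × 77.9/2139.7 ≈ 12.7 m/s.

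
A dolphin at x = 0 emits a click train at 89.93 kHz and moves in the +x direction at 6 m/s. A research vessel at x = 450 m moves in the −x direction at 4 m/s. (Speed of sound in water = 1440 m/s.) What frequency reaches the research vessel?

The observer lies on the +x side, so the source is heading toward the observer and the observer is heading toward the source.
With source approaching and observer approaching, f' = f · (v + v_o)/(v − v_s).
f' = 89.93 × (1440 + 4)/(1440 − 6) = 89.93 × 1444/1434 ≈ 90.6 kHz.

90.6 kHz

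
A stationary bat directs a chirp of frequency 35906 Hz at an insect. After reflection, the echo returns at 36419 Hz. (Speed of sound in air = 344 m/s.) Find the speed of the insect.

2.44 m/s

Double Doppler shift off a moving reflector: f₂ = f₀ · (v + u)/(v − u) (u > 0 toward emitter).
Rearranging, u = v · (f₂ − f₀)/(f₂ + f₀) = 344 × 513/72325 ≈ 2.44 m/s.
So the insect is moving at 2.44 m/s toward the emitter.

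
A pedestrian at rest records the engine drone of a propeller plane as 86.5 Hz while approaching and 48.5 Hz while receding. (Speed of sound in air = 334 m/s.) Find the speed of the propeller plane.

94 m/s

f₁/f₂ = (v + v_s)/(v − v_s), so v_s = v · (f₁ − f₂)/(f₁ + f₂).
v_s = 334 × (86.5 − 48.5)/(86.5 + 48.5) = 334 × 38.0/135.0 ≈ 94 m/s.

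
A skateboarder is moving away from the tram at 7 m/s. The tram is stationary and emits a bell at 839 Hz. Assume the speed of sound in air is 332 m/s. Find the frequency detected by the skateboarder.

821 Hz

Moving observer, stationary source: f' = f · (v − v_o)/v.
f' = 839 × (332 − 7)/332 = 839 × 325/332 ≈ 821 Hz.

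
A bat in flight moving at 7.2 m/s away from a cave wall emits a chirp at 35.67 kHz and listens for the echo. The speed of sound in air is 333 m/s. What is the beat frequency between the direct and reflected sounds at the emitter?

The cave wall receives the sound from a moving source: f₁ = f₀ · v/(v + v_e) = 35.67 × 333/340.2 ≈ 34.915 kHz.
On the return leg the bat in flight is a moving observer: f₂ = f₁ · (v − v_e)/v = 34.915 × 325.8/333 ≈ 34.160 kHz.
Beat against the emitted tone (with f₀ = 35670 Hz): |f₂ − f₀| = 2v_e·f₀/(v + v_e) = 2 × 7.2 × 35670/340.2 ≈ 1510 Hz.

1510 Hz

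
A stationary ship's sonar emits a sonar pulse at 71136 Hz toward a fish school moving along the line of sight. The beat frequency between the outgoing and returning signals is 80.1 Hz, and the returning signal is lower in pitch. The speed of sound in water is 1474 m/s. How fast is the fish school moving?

0.83 m/s

Double Doppler shift off a moving reflector: f₂ = f₀ · (v + u)/(v − u) (u > 0 toward emitter).
Returning signal is lower, so f₂ = f₀ − Δf = 71136 − 80.1 = 71055.9 Hz.
Rearranging, u = v · (f₂ − f₀)/(f₂ + f₀) = 1474 × -80.1/142191.9 ≈ -0.83 m/s.
So the fish school is moving at 0.83 m/s away from the emitter.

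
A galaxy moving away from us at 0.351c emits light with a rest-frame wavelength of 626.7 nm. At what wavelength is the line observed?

904.2 nm

Relativistic Doppler for wavelength: λ' = λ₀ · √((1 + β)/(1 − β)).
λ' = 626.7 × √(1.3510/0.6490) = 626.7 × 1.44280 ≈ 904.2 nm.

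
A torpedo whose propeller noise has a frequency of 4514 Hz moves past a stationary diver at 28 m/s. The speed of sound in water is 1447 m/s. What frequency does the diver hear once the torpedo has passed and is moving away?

4428 Hz

Receding: f₂ = f · v/(v + v_s) = 4514 × 1447/1475 ≈ 4428 Hz.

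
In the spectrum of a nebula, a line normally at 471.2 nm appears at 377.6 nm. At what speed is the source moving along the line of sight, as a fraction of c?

λ'/λ₀ = 0.8014 < 1 (blueshift), so the source is approaching.
λ'/λ₀ = √((1 − β)/(1 + β)) for an approaching source ⇒ β = (1 − r²)/(1 + r²) with r = λ'/λ₀.
β = (1 − 0.6422)/(1 + 0.6422) ≈ 0.218.

0.218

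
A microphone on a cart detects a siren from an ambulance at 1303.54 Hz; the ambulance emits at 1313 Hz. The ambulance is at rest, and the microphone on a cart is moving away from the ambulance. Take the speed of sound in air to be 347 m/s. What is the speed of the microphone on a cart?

2.50 m/s

f' = f · (v − v_o)/v ⇒ v_o = v · |f'/f − 1|.
v_o = 347 × |1303.54/1313 − 1| = 347 × 0.007205 ≈ 2.50 m/s.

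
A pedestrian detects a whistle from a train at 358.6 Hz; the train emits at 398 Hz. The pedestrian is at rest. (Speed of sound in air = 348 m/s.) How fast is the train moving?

38 m/s

f' < f, so the train is receding.
f' = f · v/(v + v_s) ⇒ v_s = v · |1 − f/f'|.
v_s = 348 × |1 − 398/358.6| = 348 × 0.1099 ≈ 38 m/s.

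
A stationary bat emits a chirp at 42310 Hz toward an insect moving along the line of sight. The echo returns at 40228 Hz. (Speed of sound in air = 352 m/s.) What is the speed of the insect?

8.9 m/s

Double Doppler shift off a moving reflector: f₂ = f₀ · (v + u)/(v − u) (u > 0 toward emitter).
Rearranging, u = v · (f₂ − f₀)/(f₂ + f₀) = 352 × -2082/82538 ≈ -8.9 m/s.
So the insect is moving at 8.9 m/s away from the emitter.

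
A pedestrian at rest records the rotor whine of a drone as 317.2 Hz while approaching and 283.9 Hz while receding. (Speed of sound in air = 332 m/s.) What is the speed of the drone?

f₁/f₂ = (v + v_s)/(v − v_s), so v_s = v · (f₁ − f₂)/(f₁ + f₂).
v_s = 332 × (317.2 − 283.9)/(317.2 + 283.9) = 332 × 33.3/601.1 ≈ 18.4 m/s.

18.4 m/s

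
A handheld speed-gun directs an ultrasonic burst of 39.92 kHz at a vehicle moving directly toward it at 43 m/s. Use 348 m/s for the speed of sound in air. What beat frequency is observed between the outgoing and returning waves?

At the vehicle (a moving observer), f₁ = f₀ · (v + u)/v = 39.92 × 391/348 ≈ 44.85 kHz.
The reflection then acts as a moving source: f₂ = f₁ · v/(v − u) ≈ 51.18 kHz.
Beat frequency (with f₀ = 39920 Hz): |f₂ − f₀| = 2u·f₀/(v − u) = 2 × 43 × 39920/305 ≈ 11256 Hz.

11256 Hz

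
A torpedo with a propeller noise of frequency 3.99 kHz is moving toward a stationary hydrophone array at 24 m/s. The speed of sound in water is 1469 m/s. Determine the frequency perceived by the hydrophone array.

4.06 kHz

Only the source moves, toward the listener, so f' = f · v/(v − v_s).
f' = 3.99 × 1469/(1469 − 24) = 3.99 × 1469/1445 ≈ 4.06 kHz.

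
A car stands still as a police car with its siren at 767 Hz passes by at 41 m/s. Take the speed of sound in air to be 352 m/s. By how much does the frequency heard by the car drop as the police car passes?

Approaching: f₁ = f · v/(v − v_s) = 767 × 352/311 ≈ 868 Hz.
Receding: f₂ = f · v/(v + v_s) = 767 × 352/393 ≈ 687 Hz.
Drop: f₁ − f₂ = 2f·v·v_s/(v² − v_s²) = 2 × 767 × 352 × 41/(352² − 41²) ≈ 181 Hz.

181 Hz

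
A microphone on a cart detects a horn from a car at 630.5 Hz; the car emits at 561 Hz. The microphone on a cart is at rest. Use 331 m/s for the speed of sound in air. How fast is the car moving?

f' > f, so the car is approaching.
f' = f · v/(v − v_s) ⇒ v_s = v · |1 − f/f'|.
v_s = 331 × |1 − 561/630.5| = 331 × 0.1102 ≈ 36 m/s.

36 m/s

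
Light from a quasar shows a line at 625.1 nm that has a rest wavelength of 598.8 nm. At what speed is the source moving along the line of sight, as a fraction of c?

0.043

λ'/λ₀ = 1.0439 > 1 (redshift), so the source is receding.
λ'/λ₀ = √((1 + β)/(1 − β)) for a receding source ⇒ β = (r² − 1)/(r² + 1) with r = λ'/λ₀.
β = (1.0898 − 1)/(1.0898 + 1) ≈ 0.043.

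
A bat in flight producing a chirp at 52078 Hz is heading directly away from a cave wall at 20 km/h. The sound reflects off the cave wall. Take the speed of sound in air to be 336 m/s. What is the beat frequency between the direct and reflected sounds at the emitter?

1694 Hz

20 km/h = 5.556 m/s.
The cave wall receives the sound from a moving source: f₁ = f₀ · v/(v + v_e) = 52078 × 336/341.56 ≈ 51231 Hz.
On the return leg the bat in flight is a moving observer: f₂ = f₁ · (v − v_e)/v = 51231 × 330.44/336 ≈ 50384 Hz.
Beat against the emitted tone: |f₂ − f₀| = 2v_e·f₀/(v + v_e) = 2 × 5.556 × 52078/341.56 ≈ 1694 Hz.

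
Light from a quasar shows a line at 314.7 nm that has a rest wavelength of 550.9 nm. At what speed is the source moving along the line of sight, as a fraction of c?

0.508

λ'/λ₀ = 0.5712 < 1 (blueshift), so the source is approaching.
λ'/λ₀ = √((1 − β)/(1 + β)) for an approaching source ⇒ β = (1 − r²)/(1 + r²) with r = λ'/λ₀.
β = (1 − 0.3263)/(1 + 0.3263) ≈ 0.508.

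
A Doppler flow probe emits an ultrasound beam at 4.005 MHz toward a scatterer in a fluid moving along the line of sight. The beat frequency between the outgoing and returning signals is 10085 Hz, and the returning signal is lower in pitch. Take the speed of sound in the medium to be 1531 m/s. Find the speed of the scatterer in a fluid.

1.93 m/s

Double Doppler shift off a moving reflector: f₂ = f₀ · (v + u)/(v − u) (u > 0 toward emitter).
Returning signal is lower, so f₂ = f₀ − Δf = 4005000 − 10085 = 3994915 Hz.
Rearranging, u = v · (f₂ − f₀)/(f₂ + f₀) = 1531 × -10085/7999915 ≈ -1.93 m/s.
So the scatterer in a fluid is moving at 1.93 m/s away from the emitter.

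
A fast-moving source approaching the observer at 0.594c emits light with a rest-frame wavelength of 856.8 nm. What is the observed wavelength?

432.4 nm

Relativistic Doppler for wavelength: λ' = λ₀ · √((1 − β)/(1 + β)).
λ' = 856.8 × √(0.4060/1.5940) = 856.8 × 0.50468 ≈ 432.4 nm.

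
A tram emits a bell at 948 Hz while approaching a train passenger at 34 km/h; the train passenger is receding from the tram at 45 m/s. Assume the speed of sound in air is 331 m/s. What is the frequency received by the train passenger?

843 Hz

34 km/h = 9.444 m/s.
Both move, so f' = f · (v − v_o)/(v − v_s).
f' = 948 × (331 − 45)/(331 − 9.444) = 948 × 286/321.56 ≈ 843 Hz.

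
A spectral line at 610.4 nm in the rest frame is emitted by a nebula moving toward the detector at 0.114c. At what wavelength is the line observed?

544.4 nm

Relativistic Doppler for wavelength: λ' = λ₀ · √((1 − β)/(1 + β)).
λ' = 610.4 × √(0.8860/1.1140) = 610.4 × 0.89181 ≈ 544.4 nm.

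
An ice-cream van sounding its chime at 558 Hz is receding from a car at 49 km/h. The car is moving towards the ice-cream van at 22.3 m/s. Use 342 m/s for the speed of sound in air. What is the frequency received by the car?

572 Hz

49 km/h = 13.61 m/s.
General Doppler shift: f' = f · (v + v_o)/(v + v_s).
f' = 558 × (342 + 22.3)/(342 + 13.61) = 558 × 364.3/355.61 ≈ 572 Hz.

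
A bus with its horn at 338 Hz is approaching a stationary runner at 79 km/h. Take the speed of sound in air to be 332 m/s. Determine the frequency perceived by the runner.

79 km/h = 21.94 m/s.
Moving source, stationary observer: f' = f · v/(v − v_s) since the source is approaching.
f' = 338 × 332/(332 − 21.94) = 338 × 332/310.1 ≈ 362 Hz.

362 Hz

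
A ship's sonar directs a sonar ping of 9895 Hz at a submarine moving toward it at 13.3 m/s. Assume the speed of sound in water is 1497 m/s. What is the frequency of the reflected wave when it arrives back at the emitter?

At the submarine (a moving observer), f₁ = f₀ · (v + u)/v = 9895 × 1510.3/1497 ≈ 9983 Hz.
On reflection it acts as a source moving toward the stationary detector: f₂ = f₁ · v/(v − u) = 9983 × 1497/1483.7 ≈ 10072 Hz.
Equivalently f₂ = f₀ · (v + u)/(v − u).

10072 Hz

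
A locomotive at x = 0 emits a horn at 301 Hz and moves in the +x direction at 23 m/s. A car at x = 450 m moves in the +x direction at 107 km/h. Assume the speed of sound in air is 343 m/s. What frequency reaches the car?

295 Hz

107 km/h = 29.72 m/s.
The observer lies on the +x side, so the source is heading toward the observer and the observer is heading away from the source.
With source approaching and observer receding, f' = f · (v − v_o)/(v − v_s).
f' = 301 × (343 − 29.72)/(343 − 23) = 301 × 313.28/320 ≈ 295 Hz.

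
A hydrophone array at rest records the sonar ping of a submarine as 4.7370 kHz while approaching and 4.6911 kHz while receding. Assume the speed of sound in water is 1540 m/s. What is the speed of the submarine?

7.5 m/s

f₁/f₂ = (v + v_s)/(v − v_s), so v_s = v · (f₁ − f₂)/(f₁ + f₂).
v_s = 1540 × (4.7370 − 4.6911)/(4.7370 + 4.6911) = 1540 × 0.0459/9.4281 ≈ 7.5 m/s.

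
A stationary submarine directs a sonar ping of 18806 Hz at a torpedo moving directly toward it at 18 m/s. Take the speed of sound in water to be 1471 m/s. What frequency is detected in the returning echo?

19272 Hz

The torpedo first receives the wave as a moving observer: f₁ = f₀ · (v + u)/v = 18806 × (1471 + 18)/1471 ≈ 19036 Hz.
On reflection it acts as a source moving toward the stationary detector: f₂ = f₁ · v/(v − u) = 19036 × 1471/1453 ≈ 19272 Hz.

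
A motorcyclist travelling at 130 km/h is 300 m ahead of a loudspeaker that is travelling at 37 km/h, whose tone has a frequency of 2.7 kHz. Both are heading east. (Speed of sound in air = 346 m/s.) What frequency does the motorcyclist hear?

37 km/h = 10.28 m/s; 130 km/h = 36.11 m/s.
The motorcyclist is ahead, so the loudspeaker is moving toward it while the motorcyclist is moving away from the loudspeaker.
With source approaching and observer receding, f' = f · (v − v_o)/(v − v_s).
f' = 2.7 × (346 − 36.11)/(346 − 10.28) = 2.7 × 309.89/335.72 ≈ 2.49 kHz.

2.49 kHz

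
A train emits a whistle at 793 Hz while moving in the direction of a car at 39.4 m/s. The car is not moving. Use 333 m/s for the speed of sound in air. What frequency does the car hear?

899 Hz

With the source moving toward a stationary observer, f' = f · v/(v − v_s).
f' = 793 × 333/(333 − 39.4) = 793 × 333/293.6 ≈ 899 Hz.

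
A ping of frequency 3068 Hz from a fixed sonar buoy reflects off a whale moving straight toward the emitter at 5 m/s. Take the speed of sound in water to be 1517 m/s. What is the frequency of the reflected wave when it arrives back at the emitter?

The whale first receives the wave as a moving observer: f₁ = f₀ · (v + u)/v = 3068 × (1517 + 5)/1517 ≈ 3078 Hz.
The reflection then acts as a moving source: f₂ = f₁ · v/(v − u) ≈ 3088 Hz.
Equivalently f₂ = f₀ · (v + u)/(v − u).

3088 Hz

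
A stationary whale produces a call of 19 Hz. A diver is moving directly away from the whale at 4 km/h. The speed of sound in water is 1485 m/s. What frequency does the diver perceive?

19.0 Hz

4 km/h = 1.111 m/s.
Moving observer, stationary source: f' = f · (v − v_o)/v.
f' = 19 × (1485 − 1.111)/1485 = 19 × 1483.9/1485 ≈ 19.0 Hz.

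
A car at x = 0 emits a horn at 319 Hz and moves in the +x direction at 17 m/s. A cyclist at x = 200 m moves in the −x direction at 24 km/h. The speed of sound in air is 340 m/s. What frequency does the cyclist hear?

342 Hz

24 km/h = 6.667 m/s.
The observer lies on the +x side, so the source is heading toward the observer and the observer is heading toward the source.
General Doppler shift: f' = f · (v + v_o)/(v − v_s).
f' = 319 × (340 + 6.667)/(340 − 17) = 319 × 346.67/323 ≈ 342 Hz.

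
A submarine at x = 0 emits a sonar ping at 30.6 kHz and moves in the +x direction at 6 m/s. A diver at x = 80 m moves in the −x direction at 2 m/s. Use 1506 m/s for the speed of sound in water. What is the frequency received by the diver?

The observer lies on the +x side, so the source is heading toward the observer and the observer is heading toward the source.
General Doppler shift: f' = f · (v + v_o)/(v − v_s).
f' = 30.6 × (1506 + 2)/(1506 − 6) = 30.6 × 1508/1500 ≈ 30.8 kHz.

30.8 kHz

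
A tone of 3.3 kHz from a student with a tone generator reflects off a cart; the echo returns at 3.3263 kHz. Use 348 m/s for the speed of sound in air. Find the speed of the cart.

1.38 m/s

Double Doppler shift off a moving reflector: f₂ = f₀ · (v + u)/(v − u) (u > 0 toward emitter).
Rearranging, u = v · (f₂ − f₀)/(f₂ + f₀) = 348 × 0.0263/6.6263 ≈ 1.38 m/s.
So the cart is moving at 1.38 m/s toward the emitter.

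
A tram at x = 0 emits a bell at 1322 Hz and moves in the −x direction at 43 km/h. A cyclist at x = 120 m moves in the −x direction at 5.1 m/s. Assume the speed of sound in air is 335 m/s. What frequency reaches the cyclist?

43 km/h = 11.94 m/s.
The observer lies on the +x side, so the source is heading away from the observer and the observer is heading toward the source.
Both move, so f' = f · (v + v_o)/(v + v_s).
f' = 1322 × (335 + 5.1)/(335 + 11.94) = 1322 × 340.1/346.94 ≈ 1296 Hz.

1296 Hz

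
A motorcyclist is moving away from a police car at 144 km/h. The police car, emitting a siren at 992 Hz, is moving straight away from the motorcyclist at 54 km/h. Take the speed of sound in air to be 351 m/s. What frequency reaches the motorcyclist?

54 km/h = 15 m/s; 144 km/h = 40 m/s.
Both move, so f' = f · (v − v_o)/(v + v_s).
f' = 992 × (351 − 40)/(351 + 15) = 992 × 311/366 ≈ 843 Hz.

843 Hz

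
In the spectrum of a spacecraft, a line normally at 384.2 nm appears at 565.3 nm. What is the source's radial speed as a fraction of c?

0.368

λ'/λ₀ = 1.4714 > 1 (redshift), so the source is receding.
λ'/λ₀ = √((1 + β)/(1 − β)) for a receding source ⇒ β = (r² − 1)/(r² + 1) with r = λ'/λ₀.
β = (2.1649 − 1)/(2.1649 + 1) ≈ 0.368.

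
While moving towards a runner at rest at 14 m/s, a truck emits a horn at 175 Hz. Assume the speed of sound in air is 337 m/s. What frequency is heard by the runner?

183 Hz

Moving source, stationary observer: f' = f · v/(v − v_s) since the source is approaching.
f' = 175 × 337/(337 − 14) = 175 × 337/323 ≈ 183 Hz.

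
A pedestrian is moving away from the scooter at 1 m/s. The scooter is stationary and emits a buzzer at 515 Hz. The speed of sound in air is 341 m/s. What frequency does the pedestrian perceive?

513 Hz

Only the observer moves, away from the source, so f' = f · (v − v_o)/v.
f' = 515 × (341 − 1)/341 = 515 × 340/341 ≈ 513 Hz.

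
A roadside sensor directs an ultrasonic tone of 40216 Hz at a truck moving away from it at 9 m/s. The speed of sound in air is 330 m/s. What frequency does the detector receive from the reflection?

The truck first receives the wave as a moving observer: f₁ = f₀ · (v − u)/v = 40216 × (330 − 9)/330 ≈ 39119 Hz.
The reflection then acts as a moving source: f₂ = f₁ · v/(v + u) ≈ 38081 Hz.

38081 Hz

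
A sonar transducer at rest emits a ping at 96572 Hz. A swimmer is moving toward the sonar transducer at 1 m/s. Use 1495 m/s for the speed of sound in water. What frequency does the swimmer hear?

Only the observer moves, toward the source, so f' = f · (v + v_o)/v.
f' = 96572 × (1495 + 1)/1495 = 96572 × 1496/1495 ≈ 96637 Hz.

96637 Hz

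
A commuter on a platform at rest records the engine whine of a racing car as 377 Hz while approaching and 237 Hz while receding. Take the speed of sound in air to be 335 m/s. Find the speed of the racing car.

f₁/f₂ = (v + v_s)/(v − v_s), so v_s = v · (f₁ − f₂)/(f₁ + f₂).
v_s = 335 × (377 − 237)/(377 + 237) = 335 × 140/614 ≈ 76 m/s.

76 m/s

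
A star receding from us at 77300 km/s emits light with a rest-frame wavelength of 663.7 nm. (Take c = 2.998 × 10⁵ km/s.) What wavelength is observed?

β = v/c = 77300/299800 = 0.2578.
Relativistic Doppler for wavelength: λ' = λ₀ · √((1 + β)/(1 − β)).
λ' = 663.7 × √(1.2578/0.7422) = 663.7 × 1.30186 ≈ 864.0 nm.

864.0 nm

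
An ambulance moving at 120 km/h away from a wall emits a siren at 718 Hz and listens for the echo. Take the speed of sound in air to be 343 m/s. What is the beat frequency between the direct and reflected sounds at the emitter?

127 Hz

120 km/h = 33.33 m/s.
The wall receives the sound from a moving source: f₁ = f₀ · v/(v + v_e) = 718 × 343/376.33 ≈ 654.4 Hz.
On the return leg the ambulance is a moving observer: f₂ = f₁ · (v − v_e)/v = 654.4 × 309.67/343 ≈ 590.8 Hz.
Equivalently f₂ = f₀ · (v − v_e)/(v + v_e).
Beat against the emitted tone: |f₂ − f₀| = 2v_e·f₀/(v + v_e) = 2 × 33.33 × 718/376.33 ≈ 127 Hz.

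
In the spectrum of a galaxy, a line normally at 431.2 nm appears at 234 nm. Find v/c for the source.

0.545

λ'/λ₀ = 0.5427 < 1 (blueshift), so the source is approaching.
λ'/λ₀ = √((1 − β)/(1 + β)) for an approaching source ⇒ β = (1 − r²)/(1 + r²) with r = λ'/λ₀.
β = (1 − 0.2945)/(1 + 0.2945) ≈ 0.545.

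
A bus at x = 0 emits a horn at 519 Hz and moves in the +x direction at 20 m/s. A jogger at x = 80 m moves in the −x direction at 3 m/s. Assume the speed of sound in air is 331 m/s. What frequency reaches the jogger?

The observer lies on the +x side, so the source is heading toward the observer and the observer is heading toward the source.
General Doppler shift: f' = f · (v + v_o)/(v − v_s).
f' = 519 × (331 + 3)/(331 − 20) = 519 × 334/311 ≈ 557 Hz.

557 Hz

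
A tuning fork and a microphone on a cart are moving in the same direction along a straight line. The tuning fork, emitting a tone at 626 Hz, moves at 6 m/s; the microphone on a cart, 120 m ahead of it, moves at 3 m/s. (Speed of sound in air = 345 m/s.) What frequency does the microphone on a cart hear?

The microphone on a cart is ahead, so the tuning fork is moving toward it while the microphone on a cart is moving away from the tuning fork.
With source approaching and observer receding, f' = f · (v − v_o)/(v − v_s).
f' = 626 × (345 − 3)/(345 − 6) = 626 × 342/339 ≈ 632 Hz.

632 Hz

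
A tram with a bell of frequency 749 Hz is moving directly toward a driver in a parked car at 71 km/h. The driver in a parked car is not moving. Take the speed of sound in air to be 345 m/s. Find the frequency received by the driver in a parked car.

794 Hz

71 km/h = 19.72 m/s.
With the source moving toward a stationary observer, f' = f · v/(v − v_s).
f' = 749 × 345/(345 − 19.72) = 749 × 345/325.3 ≈ 794 Hz.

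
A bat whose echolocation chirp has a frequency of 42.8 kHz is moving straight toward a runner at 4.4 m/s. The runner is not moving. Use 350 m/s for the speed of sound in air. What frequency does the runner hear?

With the source moving toward a stationary observer, f' = f · v/(v − v_s).
f' = 42.8 × 350/(350 − 4.4) = 42.8 × 350/345.6 ≈ 43.3 kHz.

43.3 kHz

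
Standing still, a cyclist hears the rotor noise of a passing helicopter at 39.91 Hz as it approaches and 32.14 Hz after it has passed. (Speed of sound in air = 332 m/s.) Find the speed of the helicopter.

36 m/s

f₁/f₂ = (v + v_s)/(v − v_s), so v_s = v · (f₁ − f₂)/(f₁ + f₂).
v_s = 332 × (39.91 − 32.14)/(39.91 + 32.14) = 332 × 7.77/72.05 ≈ 36 m/s.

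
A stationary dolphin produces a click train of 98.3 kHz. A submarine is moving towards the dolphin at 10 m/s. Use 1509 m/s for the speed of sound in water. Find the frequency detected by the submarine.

Moving observer, stationary source: f' = f · (v + v_o)/v.
f' = 98.3 × (1509 + 10)/1509 = 98.3 × 1519/1509 ≈ 99.0 kHz.

99.0 kHz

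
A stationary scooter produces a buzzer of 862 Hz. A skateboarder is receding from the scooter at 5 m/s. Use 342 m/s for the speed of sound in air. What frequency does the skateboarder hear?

849 Hz

Only the observer moves, away from the source, so f' = f · (v − v_o)/v.
f' = 862 × (342 − 5)/342 = 862 × 337/342 ≈ 849 Hz.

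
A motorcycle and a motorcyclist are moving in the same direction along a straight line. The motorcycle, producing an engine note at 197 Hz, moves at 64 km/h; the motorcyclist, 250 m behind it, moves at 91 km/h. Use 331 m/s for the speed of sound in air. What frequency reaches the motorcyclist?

201 Hz

64 km/h = 17.78 m/s; 91 km/h = 25.28 m/s.
The motorcyclist is behind, so the motorcycle is moving away from it while the motorcyclist is moving toward the motorcycle.
General Doppler shift: f' = f · (v + v_o)/(v + v_s).
f' = 197 × (331 + 25.28)/(331 + 17.78) = 197 × 356.28/348.78 ≈ 201 Hz.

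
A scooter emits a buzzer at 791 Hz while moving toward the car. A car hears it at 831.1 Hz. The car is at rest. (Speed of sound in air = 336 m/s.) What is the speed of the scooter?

16.2 m/s

f' = f · v/(v − v_s) ⇒ v_s = v · |1 − f/f'|.
v_s = 336 × |1 − 791/831.1| = 336 × 0.04825 ≈ 16.2 m/s.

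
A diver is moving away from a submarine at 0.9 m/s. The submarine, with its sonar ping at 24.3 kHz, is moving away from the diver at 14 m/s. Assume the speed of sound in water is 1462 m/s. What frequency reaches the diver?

24.1 kHz

General Doppler shift: f' = f · (v − v_o)/(v + v_s).
f' = 24.3 × (1462 − 0.9)/(1462 + 14) = 24.3 × 1461.1/1476 ≈ 24.1 kHz.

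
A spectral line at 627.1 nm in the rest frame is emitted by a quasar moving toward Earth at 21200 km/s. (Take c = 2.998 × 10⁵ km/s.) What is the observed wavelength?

584.2 nm

β = v/c = 21200/299800 = 0.0707.
Relativistic Doppler for wavelength: λ' = λ₀ · √((1 − β)/(1 + β)).
λ' = 627.1 × √(0.9293/1.0707) = 627.1 × 0.93162 ≈ 584.2 nm.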